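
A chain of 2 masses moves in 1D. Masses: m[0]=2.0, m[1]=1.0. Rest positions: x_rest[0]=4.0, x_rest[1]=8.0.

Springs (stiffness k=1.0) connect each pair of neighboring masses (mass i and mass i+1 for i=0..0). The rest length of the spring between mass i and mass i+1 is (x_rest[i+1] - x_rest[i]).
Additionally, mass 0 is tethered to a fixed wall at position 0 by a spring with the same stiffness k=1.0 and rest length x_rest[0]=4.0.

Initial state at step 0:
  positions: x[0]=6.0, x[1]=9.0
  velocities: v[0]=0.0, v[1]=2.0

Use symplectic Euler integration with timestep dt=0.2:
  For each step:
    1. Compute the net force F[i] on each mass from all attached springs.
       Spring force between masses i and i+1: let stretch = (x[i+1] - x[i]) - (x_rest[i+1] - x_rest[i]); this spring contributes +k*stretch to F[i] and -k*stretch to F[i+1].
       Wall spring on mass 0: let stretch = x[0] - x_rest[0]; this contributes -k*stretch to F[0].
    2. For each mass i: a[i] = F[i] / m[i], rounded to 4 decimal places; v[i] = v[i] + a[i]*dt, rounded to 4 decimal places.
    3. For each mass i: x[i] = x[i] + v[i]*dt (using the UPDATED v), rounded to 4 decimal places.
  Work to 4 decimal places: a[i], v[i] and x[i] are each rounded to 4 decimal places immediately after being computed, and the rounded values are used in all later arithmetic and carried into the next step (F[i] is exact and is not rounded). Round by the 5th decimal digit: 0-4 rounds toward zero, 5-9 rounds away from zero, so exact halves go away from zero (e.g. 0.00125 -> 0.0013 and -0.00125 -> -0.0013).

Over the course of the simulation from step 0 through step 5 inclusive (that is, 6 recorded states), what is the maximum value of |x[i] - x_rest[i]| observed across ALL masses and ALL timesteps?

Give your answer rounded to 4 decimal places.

Step 0: x=[6.0000 9.0000] v=[0.0000 2.0000]
Step 1: x=[5.9400 9.4400] v=[-0.3000 2.2000]
Step 2: x=[5.8312 9.9000] v=[-0.5440 2.3000]
Step 3: x=[5.6872 10.3572] v=[-0.7202 2.2862]
Step 4: x=[5.5228 10.7876] v=[-0.8219 2.1522]
Step 5: x=[5.3533 11.1674] v=[-0.8477 1.8992]
Max displacement = 3.1674

Answer: 3.1674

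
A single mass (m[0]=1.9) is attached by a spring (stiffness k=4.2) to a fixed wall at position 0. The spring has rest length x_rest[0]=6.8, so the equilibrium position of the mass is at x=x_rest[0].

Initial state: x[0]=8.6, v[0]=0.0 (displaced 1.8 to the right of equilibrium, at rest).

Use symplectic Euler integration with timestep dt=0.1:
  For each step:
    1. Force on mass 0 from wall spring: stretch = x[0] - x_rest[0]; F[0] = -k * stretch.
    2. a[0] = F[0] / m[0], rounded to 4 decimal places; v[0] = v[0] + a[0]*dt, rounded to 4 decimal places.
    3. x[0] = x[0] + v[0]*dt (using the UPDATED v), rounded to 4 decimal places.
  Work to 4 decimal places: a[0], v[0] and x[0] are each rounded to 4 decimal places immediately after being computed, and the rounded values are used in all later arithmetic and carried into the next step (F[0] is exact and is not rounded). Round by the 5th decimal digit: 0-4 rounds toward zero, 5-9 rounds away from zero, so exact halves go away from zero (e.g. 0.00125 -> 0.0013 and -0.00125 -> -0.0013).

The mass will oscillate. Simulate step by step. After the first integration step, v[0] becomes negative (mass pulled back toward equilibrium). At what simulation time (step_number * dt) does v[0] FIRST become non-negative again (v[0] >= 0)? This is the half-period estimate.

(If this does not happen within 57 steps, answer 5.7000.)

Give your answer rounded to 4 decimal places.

Step 0: x=[8.6000] v=[0.0000]
Step 1: x=[8.5602] v=[-0.3979]
Step 2: x=[8.4815] v=[-0.7870]
Step 3: x=[8.3656] v=[-1.1587]
Step 4: x=[8.2151] v=[-1.5048]
Step 5: x=[8.0333] v=[-1.8176]
Step 6: x=[7.8243] v=[-2.0902]
Step 7: x=[7.5926] v=[-2.3166]
Step 8: x=[7.3434] v=[-2.4918]
Step 9: x=[7.0822] v=[-2.6119]
Step 10: x=[6.8148] v=[-2.6743]
Step 11: x=[6.5470] v=[-2.6776]
Step 12: x=[6.2848] v=[-2.6217]
Step 13: x=[6.0340] v=[-2.5078]
Step 14: x=[5.8002] v=[-2.3385]
Step 15: x=[5.5885] v=[-2.1175]
Step 16: x=[5.4035] v=[-1.8497]
Step 17: x=[5.2494] v=[-1.5410]
Step 18: x=[5.1296] v=[-1.1982]
Step 19: x=[5.0467] v=[-0.8290]
Step 20: x=[5.0026] v=[-0.4414]
Step 21: x=[4.9982] v=[-0.0441]
Step 22: x=[5.0336] v=[0.3542]
First v>=0 after going negative at step 22, time=2.2000

Answer: 2.2000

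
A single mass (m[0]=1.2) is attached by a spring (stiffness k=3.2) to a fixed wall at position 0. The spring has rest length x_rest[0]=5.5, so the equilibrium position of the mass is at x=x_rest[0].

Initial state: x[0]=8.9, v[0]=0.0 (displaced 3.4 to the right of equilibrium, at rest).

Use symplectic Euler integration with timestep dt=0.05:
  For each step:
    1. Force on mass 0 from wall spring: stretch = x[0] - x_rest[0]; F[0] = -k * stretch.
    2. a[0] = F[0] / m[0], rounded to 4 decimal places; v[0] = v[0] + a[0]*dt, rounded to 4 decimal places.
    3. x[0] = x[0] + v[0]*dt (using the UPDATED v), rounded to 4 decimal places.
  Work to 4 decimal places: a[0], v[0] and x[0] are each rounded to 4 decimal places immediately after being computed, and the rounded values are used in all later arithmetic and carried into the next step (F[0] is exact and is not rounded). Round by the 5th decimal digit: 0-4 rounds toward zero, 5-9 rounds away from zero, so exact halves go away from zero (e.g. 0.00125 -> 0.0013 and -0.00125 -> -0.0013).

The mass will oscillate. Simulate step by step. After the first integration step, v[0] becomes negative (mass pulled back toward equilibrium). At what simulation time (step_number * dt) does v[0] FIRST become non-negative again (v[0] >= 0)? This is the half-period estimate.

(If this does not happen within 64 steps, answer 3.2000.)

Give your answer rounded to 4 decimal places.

Step 0: x=[8.9000] v=[0.0000]
Step 1: x=[8.8773] v=[-0.4533]
Step 2: x=[8.8321] v=[-0.9036]
Step 3: x=[8.7647] v=[-1.3479]
Step 4: x=[8.6755] v=[-1.7832]
Step 5: x=[8.5652] v=[-2.2066]
Step 6: x=[8.4344] v=[-2.6153]
Step 7: x=[8.2841] v=[-3.0066]
Step 8: x=[8.1152] v=[-3.3778]
Step 9: x=[7.9289] v=[-3.7265]
Step 10: x=[7.7264] v=[-4.0504]
Step 11: x=[7.5090] v=[-4.3473]
Step 12: x=[7.2782] v=[-4.6152]
Step 13: x=[7.0356] v=[-4.8523]
Step 14: x=[6.7828] v=[-5.0570]
Step 15: x=[6.5214] v=[-5.2280]
Step 16: x=[6.2532] v=[-5.3642]
Step 17: x=[5.9800] v=[-5.4646]
Step 18: x=[5.7036] v=[-5.5286]
Step 19: x=[5.4258] v=[-5.5557]
Step 20: x=[5.1485] v=[-5.5458]
Step 21: x=[4.8736] v=[-5.4989]
Step 22: x=[4.6028] v=[-5.4154]
Step 23: x=[4.3380] v=[-5.2958]
Step 24: x=[4.0810] v=[-5.1409]
Step 25: x=[3.8334] v=[-4.9517]
Step 26: x=[3.5969] v=[-4.7295]
Step 27: x=[3.3731] v=[-4.4758]
Step 28: x=[3.1635] v=[-4.1922]
Step 29: x=[2.9695] v=[-3.8807]
Step 30: x=[2.7923] v=[-3.5433]
Step 31: x=[2.6332] v=[-3.1823]
Step 32: x=[2.4932] v=[-2.8001]
Step 33: x=[2.3732] v=[-2.3992]
Step 34: x=[2.2741] v=[-1.9823]
Step 35: x=[2.1965] v=[-1.5522]
Step 36: x=[2.1409] v=[-1.1117]
Step 37: x=[2.1077] v=[-0.6638]
Step 38: x=[2.0971] v=[-0.2115]
Step 39: x=[2.1092] v=[0.2422]
First v>=0 after going negative at step 39, time=1.9500

Answer: 1.9500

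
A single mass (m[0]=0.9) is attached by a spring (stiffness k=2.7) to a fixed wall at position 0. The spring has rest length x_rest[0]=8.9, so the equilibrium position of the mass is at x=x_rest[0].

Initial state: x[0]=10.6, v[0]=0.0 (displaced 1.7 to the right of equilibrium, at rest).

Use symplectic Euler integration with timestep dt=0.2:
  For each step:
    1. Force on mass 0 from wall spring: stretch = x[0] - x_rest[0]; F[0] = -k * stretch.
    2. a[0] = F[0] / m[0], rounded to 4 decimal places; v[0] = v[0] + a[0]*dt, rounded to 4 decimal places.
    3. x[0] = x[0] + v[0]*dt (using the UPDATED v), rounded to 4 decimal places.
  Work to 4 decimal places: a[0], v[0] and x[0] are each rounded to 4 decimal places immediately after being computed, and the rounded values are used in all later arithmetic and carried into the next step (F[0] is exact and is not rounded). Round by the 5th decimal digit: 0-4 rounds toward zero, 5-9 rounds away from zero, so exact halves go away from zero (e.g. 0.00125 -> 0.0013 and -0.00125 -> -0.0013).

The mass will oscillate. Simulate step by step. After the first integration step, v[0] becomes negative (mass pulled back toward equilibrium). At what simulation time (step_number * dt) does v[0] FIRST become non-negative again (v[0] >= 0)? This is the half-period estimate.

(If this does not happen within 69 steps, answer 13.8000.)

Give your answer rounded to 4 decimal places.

Step 0: x=[10.6000] v=[0.0000]
Step 1: x=[10.3960] v=[-1.0200]
Step 2: x=[10.0125] v=[-1.9176]
Step 3: x=[9.4955] v=[-2.5851]
Step 4: x=[8.9070] v=[-2.9424]
Step 5: x=[8.3177] v=[-2.9466]
Step 6: x=[7.7983] v=[-2.5972]
Step 7: x=[7.4111] v=[-1.9362]
Step 8: x=[7.2025] v=[-1.0429]
Step 9: x=[7.1976] v=[-0.0244]
Step 10: x=[7.3970] v=[0.9970]
First v>=0 after going negative at step 10, time=2.0000

Answer: 2.0000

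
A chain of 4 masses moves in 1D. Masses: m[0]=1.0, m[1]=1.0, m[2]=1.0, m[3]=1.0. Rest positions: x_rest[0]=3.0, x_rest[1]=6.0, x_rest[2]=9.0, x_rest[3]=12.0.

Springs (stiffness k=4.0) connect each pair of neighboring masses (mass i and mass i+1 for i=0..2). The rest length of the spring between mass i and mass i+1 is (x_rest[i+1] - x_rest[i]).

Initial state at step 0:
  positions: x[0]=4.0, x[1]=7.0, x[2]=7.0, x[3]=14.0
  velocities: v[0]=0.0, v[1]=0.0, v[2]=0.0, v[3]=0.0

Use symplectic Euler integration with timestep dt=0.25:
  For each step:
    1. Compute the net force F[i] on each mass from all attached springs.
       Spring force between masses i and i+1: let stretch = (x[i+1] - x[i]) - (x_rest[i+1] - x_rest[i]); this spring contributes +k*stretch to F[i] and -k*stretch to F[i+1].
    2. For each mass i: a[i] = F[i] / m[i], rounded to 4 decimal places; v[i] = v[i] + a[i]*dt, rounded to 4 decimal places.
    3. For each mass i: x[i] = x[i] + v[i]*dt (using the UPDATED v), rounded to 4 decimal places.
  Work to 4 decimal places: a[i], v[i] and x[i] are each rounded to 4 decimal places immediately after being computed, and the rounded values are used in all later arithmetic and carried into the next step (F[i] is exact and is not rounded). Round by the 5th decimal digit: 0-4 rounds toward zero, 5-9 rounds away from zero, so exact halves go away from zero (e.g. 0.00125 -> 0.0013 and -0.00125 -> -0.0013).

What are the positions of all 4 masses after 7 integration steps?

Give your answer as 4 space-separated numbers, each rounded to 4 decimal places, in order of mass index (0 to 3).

Step 0: x=[4.0000 7.0000 7.0000 14.0000] v=[0.0000 0.0000 0.0000 0.0000]
Step 1: x=[4.0000 6.2500 8.7500 13.0000] v=[0.0000 -3.0000 7.0000 -4.0000]
Step 2: x=[3.8125 5.5625 10.9375 11.6875] v=[-0.7500 -2.7500 8.7500 -5.2500]
Step 3: x=[3.3125 5.7813 11.9688 10.9375] v=[-2.0000 0.8750 4.1250 -3.0000]
Step 4: x=[2.6797 6.9297 11.1954 11.1953] v=[-2.5312 4.5937 -3.0938 1.0313]
Step 5: x=[2.3594 8.0821 9.3555 12.2032] v=[-1.2812 4.6094 -7.3596 4.0314]
Step 6: x=[2.7198 8.1221 7.9092 13.2491] v=[1.4415 0.1601 -5.7853 4.1837]
Step 7: x=[3.6808 6.7583 7.8511 13.7101] v=[3.8438 -5.4551 -0.2325 1.8438]

Answer: 3.6808 6.7583 7.8511 13.7101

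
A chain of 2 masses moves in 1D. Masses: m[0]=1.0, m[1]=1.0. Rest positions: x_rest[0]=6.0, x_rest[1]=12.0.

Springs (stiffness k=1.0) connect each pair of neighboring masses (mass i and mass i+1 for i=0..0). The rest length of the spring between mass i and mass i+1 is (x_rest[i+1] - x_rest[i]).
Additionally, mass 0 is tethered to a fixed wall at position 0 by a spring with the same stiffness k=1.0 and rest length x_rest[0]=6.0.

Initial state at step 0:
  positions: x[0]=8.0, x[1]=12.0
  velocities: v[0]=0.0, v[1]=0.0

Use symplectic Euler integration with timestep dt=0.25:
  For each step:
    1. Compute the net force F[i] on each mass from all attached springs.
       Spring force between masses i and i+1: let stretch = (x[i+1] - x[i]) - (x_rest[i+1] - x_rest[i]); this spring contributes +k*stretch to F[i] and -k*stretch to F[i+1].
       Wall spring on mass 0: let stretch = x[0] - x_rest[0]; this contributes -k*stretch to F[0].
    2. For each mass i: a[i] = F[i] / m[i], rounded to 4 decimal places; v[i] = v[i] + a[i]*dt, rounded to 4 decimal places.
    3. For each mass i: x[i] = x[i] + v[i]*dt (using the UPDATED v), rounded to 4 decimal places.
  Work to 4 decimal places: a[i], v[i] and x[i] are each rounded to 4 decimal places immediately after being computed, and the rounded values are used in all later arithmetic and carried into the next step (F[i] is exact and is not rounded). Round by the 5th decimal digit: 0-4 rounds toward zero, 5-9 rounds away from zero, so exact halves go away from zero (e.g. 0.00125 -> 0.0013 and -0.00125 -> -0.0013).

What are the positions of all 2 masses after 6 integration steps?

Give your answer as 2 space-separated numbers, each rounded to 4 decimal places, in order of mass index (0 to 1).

Answer: 4.9961 13.2850

Derivation:
Step 0: x=[8.0000 12.0000] v=[0.0000 0.0000]
Step 1: x=[7.7500 12.1250] v=[-1.0000 0.5000]
Step 2: x=[7.2891 12.3516] v=[-1.8438 0.9063]
Step 3: x=[6.6890 12.6368] v=[-2.4005 1.1407]
Step 4: x=[6.0426 12.9253] v=[-2.5858 1.1538]
Step 5: x=[5.4487 13.1586] v=[-2.3758 0.9331]
Step 6: x=[4.9961 13.2850] v=[-1.8105 0.5056]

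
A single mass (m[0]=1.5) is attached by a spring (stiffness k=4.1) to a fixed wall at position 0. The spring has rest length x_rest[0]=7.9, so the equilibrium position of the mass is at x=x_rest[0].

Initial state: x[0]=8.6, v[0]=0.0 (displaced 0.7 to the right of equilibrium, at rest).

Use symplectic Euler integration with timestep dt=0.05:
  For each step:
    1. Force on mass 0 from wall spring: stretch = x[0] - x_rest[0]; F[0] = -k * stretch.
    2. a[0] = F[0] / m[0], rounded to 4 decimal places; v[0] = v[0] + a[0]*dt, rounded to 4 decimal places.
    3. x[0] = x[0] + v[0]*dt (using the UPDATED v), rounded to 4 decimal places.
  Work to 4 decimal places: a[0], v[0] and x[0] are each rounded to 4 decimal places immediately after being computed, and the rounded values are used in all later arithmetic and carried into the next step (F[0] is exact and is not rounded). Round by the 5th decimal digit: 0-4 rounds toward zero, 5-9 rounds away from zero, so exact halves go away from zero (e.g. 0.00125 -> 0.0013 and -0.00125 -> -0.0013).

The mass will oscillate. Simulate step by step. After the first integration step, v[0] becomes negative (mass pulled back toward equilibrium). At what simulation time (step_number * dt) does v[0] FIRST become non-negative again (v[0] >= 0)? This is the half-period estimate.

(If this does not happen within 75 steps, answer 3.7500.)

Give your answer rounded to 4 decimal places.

Answer: 1.9000

Derivation:
Step 0: x=[8.6000] v=[0.0000]
Step 1: x=[8.5952] v=[-0.0957]
Step 2: x=[8.5857] v=[-0.1907]
Step 3: x=[8.5715] v=[-0.2844]
Step 4: x=[8.5527] v=[-0.3762]
Step 5: x=[8.5294] v=[-0.4654]
Step 6: x=[8.5018] v=[-0.5514]
Step 7: x=[8.4701] v=[-0.6336]
Step 8: x=[8.4345] v=[-0.7115]
Step 9: x=[8.3953] v=[-0.7846]
Step 10: x=[8.3527] v=[-0.8523]
Step 11: x=[8.3070] v=[-0.9142]
Step 12: x=[8.2585] v=[-0.9698]
Step 13: x=[8.2076] v=[-1.0188]
Step 14: x=[8.1546] v=[-1.0608]
Step 15: x=[8.0998] v=[-1.0956]
Step 16: x=[8.0437] v=[-1.1229]
Step 17: x=[7.9866] v=[-1.1425]
Step 18: x=[7.9289] v=[-1.1543]
Step 19: x=[7.8710] v=[-1.1583]
Step 20: x=[7.8133] v=[-1.1543]
Step 21: x=[7.7562] v=[-1.1425]
Step 22: x=[7.7001] v=[-1.1228]
Step 23: x=[7.6453] v=[-1.0955]
Step 24: x=[7.5923] v=[-1.0607]
Step 25: x=[7.5414] v=[-1.0187]
Step 26: x=[7.4929] v=[-0.9697]
Step 27: x=[7.4472] v=[-0.9141]
Step 28: x=[7.4046] v=[-0.8522]
Step 29: x=[7.3654] v=[-0.7845]
Step 30: x=[7.3298] v=[-0.7114]
Step 31: x=[7.2981] v=[-0.6335]
Step 32: x=[7.2705] v=[-0.5512]
Step 33: x=[7.2472] v=[-0.4652]
Step 34: x=[7.2284] v=[-0.3760]
Step 35: x=[7.2142] v=[-0.2842]
Step 36: x=[7.2047] v=[-0.1905]
Step 37: x=[7.1999] v=[-0.0955]
Step 38: x=[7.1999] v=[0.0002]
First v>=0 after going negative at step 38, time=1.9000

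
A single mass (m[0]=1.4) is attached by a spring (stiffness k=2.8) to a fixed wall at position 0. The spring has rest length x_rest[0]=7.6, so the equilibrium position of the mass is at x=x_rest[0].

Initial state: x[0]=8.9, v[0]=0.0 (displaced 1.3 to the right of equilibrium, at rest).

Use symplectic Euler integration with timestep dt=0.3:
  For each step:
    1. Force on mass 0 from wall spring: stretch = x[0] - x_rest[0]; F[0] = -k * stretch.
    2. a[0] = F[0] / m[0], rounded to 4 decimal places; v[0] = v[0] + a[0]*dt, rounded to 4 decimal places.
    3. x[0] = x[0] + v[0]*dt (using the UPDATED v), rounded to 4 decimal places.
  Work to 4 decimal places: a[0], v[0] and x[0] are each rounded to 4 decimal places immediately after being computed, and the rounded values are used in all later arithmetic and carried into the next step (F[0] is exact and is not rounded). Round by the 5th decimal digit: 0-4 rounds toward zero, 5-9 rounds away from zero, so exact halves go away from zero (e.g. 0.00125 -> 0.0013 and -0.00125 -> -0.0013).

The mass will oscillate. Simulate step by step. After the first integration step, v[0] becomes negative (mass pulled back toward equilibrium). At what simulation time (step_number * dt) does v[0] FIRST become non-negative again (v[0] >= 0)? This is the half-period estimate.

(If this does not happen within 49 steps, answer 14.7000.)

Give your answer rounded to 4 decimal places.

Step 0: x=[8.9000] v=[0.0000]
Step 1: x=[8.6660] v=[-0.7800]
Step 2: x=[8.2401] v=[-1.4196]
Step 3: x=[7.6990] v=[-1.8037]
Step 4: x=[7.1401] v=[-1.8631]
Step 5: x=[6.6639] v=[-1.5872]
Step 6: x=[6.3563] v=[-1.0255]
Step 7: x=[6.2725] v=[-0.2793]
Step 8: x=[6.4277] v=[0.5172]
First v>=0 after going negative at step 8, time=2.4000

Answer: 2.4000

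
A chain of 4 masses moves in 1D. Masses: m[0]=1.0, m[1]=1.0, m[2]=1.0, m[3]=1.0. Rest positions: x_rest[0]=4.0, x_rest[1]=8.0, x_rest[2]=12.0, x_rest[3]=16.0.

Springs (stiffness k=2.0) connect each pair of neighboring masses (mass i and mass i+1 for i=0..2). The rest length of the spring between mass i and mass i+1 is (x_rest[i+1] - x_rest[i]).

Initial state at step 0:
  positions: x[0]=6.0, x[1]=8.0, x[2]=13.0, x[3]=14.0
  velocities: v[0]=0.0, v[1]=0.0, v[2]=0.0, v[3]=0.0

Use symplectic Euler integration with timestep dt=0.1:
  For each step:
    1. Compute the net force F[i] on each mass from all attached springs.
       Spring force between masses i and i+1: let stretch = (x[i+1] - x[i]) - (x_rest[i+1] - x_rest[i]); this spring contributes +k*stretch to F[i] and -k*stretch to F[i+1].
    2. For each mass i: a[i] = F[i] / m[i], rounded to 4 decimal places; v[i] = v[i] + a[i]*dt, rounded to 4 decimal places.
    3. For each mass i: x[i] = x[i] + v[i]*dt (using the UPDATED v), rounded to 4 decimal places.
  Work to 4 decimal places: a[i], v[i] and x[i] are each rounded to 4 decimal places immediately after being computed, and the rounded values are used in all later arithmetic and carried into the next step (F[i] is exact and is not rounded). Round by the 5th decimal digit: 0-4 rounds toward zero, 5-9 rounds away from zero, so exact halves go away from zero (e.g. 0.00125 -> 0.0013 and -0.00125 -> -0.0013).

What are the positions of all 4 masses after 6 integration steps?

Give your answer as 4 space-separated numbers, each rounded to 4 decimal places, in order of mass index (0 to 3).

Answer: 5.2890 8.9517 11.6815 15.0776

Derivation:
Step 0: x=[6.0000 8.0000 13.0000 14.0000] v=[0.0000 0.0000 0.0000 0.0000]
Step 1: x=[5.9600 8.0600 12.9200 14.0600] v=[-0.4000 0.6000 -0.8000 0.6000]
Step 2: x=[5.8820 8.1752 12.7656 14.1772] v=[-0.7800 1.1520 -1.5440 1.1720]
Step 3: x=[5.7699 8.3363 12.5476 14.3462] v=[-1.1214 1.6114 -2.1798 1.6897]
Step 4: x=[5.6291 8.5303 12.2814 14.5592] v=[-1.4081 1.9404 -2.6623 2.1300]
Step 5: x=[5.4663 8.7413 11.9857 14.8066] v=[-1.6279 2.1104 -2.9570 2.4744]
Step 6: x=[5.2890 8.9517 11.6815 15.0776] v=[-1.7729 2.1043 -3.0417 2.7102]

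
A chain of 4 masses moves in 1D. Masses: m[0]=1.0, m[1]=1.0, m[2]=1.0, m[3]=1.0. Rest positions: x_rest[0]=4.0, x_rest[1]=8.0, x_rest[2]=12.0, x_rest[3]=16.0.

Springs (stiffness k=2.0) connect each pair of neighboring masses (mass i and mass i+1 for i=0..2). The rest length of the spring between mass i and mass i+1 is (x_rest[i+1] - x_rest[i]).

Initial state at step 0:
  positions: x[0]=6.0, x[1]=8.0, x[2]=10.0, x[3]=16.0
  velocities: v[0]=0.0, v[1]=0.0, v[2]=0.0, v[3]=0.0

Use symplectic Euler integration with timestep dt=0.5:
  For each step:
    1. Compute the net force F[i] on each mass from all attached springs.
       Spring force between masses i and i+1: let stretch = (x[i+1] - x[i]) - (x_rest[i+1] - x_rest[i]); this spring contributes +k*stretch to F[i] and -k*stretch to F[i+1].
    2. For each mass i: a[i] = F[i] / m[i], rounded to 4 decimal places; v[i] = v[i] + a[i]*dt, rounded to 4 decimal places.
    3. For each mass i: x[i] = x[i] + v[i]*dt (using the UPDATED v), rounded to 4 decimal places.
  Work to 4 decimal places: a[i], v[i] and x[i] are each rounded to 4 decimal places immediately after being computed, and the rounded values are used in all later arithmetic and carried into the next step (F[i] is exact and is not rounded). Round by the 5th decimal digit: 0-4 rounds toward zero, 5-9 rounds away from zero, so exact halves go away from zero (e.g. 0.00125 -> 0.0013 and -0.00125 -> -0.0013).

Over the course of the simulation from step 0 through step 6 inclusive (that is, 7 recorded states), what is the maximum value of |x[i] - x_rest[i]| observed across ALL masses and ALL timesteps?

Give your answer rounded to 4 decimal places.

Step 0: x=[6.0000 8.0000 10.0000 16.0000] v=[0.0000 0.0000 0.0000 0.0000]
Step 1: x=[5.0000 8.0000 12.0000 15.0000] v=[-2.0000 0.0000 4.0000 -2.0000]
Step 2: x=[3.5000 8.5000 13.5000 14.5000] v=[-3.0000 1.0000 3.0000 -1.0000]
Step 3: x=[2.5000 9.0000 13.0000 15.5000] v=[-2.0000 1.0000 -1.0000 2.0000]
Step 4: x=[2.7500 8.2500 11.7500 17.2500] v=[0.5000 -1.5000 -2.5000 3.5000]
Step 5: x=[3.7500 6.5000 11.5000 18.2500] v=[2.0000 -3.5000 -0.5000 2.0000]
Step 6: x=[4.1250 5.8750 12.1250 17.8750] v=[0.7500 -1.2500 1.2500 -0.7500]
Max displacement = 2.2500

Answer: 2.2500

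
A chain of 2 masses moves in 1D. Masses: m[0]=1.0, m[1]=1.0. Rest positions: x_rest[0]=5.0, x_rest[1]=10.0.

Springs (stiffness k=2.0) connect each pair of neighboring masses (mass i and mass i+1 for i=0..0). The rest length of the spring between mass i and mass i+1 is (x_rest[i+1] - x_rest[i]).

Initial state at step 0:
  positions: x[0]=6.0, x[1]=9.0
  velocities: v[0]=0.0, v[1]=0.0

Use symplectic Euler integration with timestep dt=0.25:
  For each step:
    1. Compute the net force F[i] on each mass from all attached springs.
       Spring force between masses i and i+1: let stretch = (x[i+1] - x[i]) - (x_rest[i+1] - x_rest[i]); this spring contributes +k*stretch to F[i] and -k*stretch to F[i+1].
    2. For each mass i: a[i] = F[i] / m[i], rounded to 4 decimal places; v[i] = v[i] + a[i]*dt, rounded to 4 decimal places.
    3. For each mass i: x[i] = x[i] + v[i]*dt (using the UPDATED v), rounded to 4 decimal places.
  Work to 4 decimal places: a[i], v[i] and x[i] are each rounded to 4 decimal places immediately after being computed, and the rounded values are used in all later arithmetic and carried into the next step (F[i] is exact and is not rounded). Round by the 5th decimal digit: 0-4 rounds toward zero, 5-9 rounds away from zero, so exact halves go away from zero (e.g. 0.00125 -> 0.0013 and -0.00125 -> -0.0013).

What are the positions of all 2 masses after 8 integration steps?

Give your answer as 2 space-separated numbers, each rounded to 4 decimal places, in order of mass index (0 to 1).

Step 0: x=[6.0000 9.0000] v=[0.0000 0.0000]
Step 1: x=[5.7500 9.2500] v=[-1.0000 1.0000]
Step 2: x=[5.3125 9.6875] v=[-1.7500 1.7500]
Step 3: x=[4.7969 10.2031] v=[-2.0625 2.0625]
Step 4: x=[4.3321 10.6680] v=[-1.8594 1.8594]
Step 5: x=[4.0342 10.9659] v=[-1.1915 1.1915]
Step 6: x=[3.9778 11.0223] v=[-0.2257 0.2257]
Step 7: x=[4.1770 10.8232] v=[0.7966 -0.7966]
Step 8: x=[4.5819 10.4183] v=[1.6197 -1.6197]

Answer: 4.5819 10.4183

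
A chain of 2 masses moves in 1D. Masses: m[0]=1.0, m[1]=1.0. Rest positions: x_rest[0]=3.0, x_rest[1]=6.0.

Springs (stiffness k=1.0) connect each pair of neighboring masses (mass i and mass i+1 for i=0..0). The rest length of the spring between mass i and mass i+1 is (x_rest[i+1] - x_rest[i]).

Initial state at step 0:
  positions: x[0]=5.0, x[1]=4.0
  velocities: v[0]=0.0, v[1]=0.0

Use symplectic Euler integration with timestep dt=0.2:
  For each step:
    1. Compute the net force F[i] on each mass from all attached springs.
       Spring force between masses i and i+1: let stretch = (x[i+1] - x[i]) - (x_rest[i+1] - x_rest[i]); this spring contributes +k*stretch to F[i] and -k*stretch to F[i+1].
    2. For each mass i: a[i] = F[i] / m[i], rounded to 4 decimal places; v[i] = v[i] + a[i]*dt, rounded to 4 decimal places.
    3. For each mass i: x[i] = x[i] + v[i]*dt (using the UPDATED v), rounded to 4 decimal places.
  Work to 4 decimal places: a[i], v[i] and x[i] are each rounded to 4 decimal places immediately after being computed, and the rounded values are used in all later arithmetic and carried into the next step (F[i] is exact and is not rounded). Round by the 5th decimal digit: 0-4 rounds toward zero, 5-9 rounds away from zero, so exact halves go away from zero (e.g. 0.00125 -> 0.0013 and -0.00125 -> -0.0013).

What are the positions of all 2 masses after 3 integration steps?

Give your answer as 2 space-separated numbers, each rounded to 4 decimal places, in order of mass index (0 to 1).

Answer: 4.1030 4.8970

Derivation:
Step 0: x=[5.0000 4.0000] v=[0.0000 0.0000]
Step 1: x=[4.8400 4.1600] v=[-0.8000 0.8000]
Step 2: x=[4.5328 4.4672] v=[-1.5360 1.5360]
Step 3: x=[4.1030 4.8970] v=[-2.1491 2.1491]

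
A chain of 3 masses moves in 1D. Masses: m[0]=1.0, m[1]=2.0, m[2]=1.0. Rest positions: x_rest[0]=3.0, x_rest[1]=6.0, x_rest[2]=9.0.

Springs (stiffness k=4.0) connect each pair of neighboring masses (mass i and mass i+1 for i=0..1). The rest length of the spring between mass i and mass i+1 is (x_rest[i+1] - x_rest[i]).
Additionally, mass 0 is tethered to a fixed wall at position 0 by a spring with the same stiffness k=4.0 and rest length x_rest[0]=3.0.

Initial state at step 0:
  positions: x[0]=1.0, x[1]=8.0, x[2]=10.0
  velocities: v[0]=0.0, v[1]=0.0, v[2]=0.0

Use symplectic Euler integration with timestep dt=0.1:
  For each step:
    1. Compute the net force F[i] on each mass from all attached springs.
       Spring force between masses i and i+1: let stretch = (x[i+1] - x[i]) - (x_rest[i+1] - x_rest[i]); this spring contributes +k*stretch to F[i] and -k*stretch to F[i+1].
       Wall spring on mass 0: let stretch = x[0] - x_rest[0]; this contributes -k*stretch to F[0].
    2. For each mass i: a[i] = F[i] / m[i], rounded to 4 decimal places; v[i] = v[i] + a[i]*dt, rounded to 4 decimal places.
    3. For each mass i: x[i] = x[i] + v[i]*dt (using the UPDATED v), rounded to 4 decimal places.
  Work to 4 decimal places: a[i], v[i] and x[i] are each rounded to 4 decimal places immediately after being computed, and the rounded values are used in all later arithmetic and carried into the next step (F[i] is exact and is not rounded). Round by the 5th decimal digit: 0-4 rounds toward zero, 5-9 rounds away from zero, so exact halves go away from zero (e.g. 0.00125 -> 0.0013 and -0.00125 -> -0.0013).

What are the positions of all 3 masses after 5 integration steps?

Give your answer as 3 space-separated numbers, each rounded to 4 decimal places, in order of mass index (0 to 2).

Step 0: x=[1.0000 8.0000 10.0000] v=[0.0000 0.0000 0.0000]
Step 1: x=[1.2400 7.9000 10.0400] v=[2.4000 -1.0000 0.4000]
Step 2: x=[1.6968 7.7096 10.1144] v=[4.5680 -1.9040 0.7440]
Step 3: x=[2.3262 7.4470 10.2126] v=[6.2944 -2.6256 0.9821]
Step 4: x=[3.0674 7.1373 10.3202] v=[7.4122 -3.0966 1.0759]
Step 5: x=[3.8487 6.8099 10.4205] v=[7.8132 -3.2740 1.0027]

Answer: 3.8487 6.8099 10.4205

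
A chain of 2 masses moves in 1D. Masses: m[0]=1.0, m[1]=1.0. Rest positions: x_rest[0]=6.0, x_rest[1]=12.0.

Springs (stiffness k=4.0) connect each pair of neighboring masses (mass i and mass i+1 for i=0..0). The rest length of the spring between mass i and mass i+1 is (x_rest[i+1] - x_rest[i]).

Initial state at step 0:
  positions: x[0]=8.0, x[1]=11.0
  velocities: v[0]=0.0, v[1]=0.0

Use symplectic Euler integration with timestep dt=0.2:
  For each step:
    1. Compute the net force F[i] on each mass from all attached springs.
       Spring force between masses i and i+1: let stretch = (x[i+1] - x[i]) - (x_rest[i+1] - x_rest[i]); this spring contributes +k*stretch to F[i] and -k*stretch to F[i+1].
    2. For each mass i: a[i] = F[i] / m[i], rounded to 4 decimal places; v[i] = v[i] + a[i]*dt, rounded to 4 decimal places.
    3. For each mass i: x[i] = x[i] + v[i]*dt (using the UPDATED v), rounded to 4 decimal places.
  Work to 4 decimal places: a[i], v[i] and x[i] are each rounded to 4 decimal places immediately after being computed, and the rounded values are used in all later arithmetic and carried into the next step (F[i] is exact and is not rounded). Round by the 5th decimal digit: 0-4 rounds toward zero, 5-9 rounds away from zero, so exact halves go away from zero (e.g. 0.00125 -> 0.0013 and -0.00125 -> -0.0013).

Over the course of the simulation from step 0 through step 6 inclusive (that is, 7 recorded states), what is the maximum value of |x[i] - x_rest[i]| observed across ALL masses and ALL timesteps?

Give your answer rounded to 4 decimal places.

Answer: 2.0638

Derivation:
Step 0: x=[8.0000 11.0000] v=[0.0000 0.0000]
Step 1: x=[7.5200 11.4800] v=[-2.4000 2.4000]
Step 2: x=[6.7136 12.2864] v=[-4.0320 4.0320]
Step 3: x=[5.8388 13.1612] v=[-4.3738 4.3738]
Step 4: x=[5.1756 13.8244] v=[-3.3159 3.3159]
Step 5: x=[4.9362 14.0638] v=[-1.1969 1.1969]
Step 6: x=[5.1972 13.8028] v=[1.3052 -1.3052]
Max displacement = 2.0638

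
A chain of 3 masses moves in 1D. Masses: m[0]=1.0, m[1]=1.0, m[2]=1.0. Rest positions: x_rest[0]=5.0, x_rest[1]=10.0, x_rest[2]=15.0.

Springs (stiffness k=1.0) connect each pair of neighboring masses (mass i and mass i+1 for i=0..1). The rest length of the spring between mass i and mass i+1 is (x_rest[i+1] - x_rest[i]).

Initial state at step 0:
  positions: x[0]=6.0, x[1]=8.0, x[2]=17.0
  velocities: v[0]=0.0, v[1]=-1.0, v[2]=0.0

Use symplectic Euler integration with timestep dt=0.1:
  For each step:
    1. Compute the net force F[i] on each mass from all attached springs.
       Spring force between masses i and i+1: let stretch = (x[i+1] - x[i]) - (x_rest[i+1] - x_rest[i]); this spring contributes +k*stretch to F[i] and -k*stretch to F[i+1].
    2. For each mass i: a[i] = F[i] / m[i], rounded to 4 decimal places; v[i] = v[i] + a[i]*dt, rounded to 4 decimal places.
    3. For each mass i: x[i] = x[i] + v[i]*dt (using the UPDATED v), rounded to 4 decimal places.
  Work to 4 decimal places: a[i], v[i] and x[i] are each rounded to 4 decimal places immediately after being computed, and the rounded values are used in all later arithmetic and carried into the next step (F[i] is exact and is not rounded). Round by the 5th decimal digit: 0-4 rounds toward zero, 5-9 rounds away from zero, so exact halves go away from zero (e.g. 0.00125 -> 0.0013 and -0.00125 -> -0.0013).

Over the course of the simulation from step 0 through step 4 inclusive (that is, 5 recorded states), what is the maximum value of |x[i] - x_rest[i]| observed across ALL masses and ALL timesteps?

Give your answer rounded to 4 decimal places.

Answer: 2.0300

Derivation:
Step 0: x=[6.0000 8.0000 17.0000] v=[0.0000 -1.0000 0.0000]
Step 1: x=[5.9700 7.9700 16.9600] v=[-0.3000 -0.3000 -0.4000]
Step 2: x=[5.9100 8.0099 16.8801] v=[-0.6000 0.3990 -0.7990]
Step 3: x=[5.8210 8.1175 16.7615] v=[-0.8900 1.0760 -1.1860]
Step 4: x=[5.7050 8.2886 16.6065] v=[-1.1604 1.7108 -1.5504]
Max displacement = 2.0300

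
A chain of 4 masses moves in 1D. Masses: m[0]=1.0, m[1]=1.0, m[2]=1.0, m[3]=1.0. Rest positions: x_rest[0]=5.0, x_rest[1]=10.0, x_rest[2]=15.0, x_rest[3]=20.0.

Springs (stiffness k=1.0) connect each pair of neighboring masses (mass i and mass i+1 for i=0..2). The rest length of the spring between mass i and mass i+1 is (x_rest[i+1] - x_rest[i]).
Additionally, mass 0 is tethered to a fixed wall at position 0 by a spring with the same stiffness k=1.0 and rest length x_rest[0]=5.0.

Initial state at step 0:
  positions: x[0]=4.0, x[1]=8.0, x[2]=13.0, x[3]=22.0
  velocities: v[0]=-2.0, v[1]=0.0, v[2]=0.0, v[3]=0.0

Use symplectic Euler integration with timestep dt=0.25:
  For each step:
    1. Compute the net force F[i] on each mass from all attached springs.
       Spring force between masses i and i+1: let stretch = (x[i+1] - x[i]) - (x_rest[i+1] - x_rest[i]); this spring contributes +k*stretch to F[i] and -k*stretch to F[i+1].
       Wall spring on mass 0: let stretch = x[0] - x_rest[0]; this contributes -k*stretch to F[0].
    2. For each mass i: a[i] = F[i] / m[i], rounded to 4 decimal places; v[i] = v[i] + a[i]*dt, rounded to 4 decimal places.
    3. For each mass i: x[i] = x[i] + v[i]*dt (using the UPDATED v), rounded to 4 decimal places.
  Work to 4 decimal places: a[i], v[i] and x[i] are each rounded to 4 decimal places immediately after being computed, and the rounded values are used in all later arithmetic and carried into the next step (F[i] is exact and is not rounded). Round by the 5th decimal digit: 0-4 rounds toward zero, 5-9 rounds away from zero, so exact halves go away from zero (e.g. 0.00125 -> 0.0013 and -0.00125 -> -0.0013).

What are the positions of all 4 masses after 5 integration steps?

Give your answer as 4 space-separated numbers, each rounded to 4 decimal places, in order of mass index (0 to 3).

Answer: 2.6932 8.6491 15.4165 19.2199

Derivation:
Step 0: x=[4.0000 8.0000 13.0000 22.0000] v=[-2.0000 0.0000 0.0000 0.0000]
Step 1: x=[3.5000 8.0625 13.2500 21.7500] v=[-2.0000 0.2500 1.0000 -1.0000]
Step 2: x=[3.0664 8.1641 13.7070 21.2813] v=[-1.7344 0.4063 1.8281 -1.8750]
Step 3: x=[2.7598 8.2935 14.2910 20.6517] v=[-1.2266 0.5176 2.3360 -2.5186]
Step 4: x=[2.6265 8.4519 14.8977 19.9370] v=[-0.5331 0.6336 2.4268 -2.8588]
Step 5: x=[2.6932 8.6491 15.4165 19.2199] v=[0.2666 0.7887 2.0752 -2.8686]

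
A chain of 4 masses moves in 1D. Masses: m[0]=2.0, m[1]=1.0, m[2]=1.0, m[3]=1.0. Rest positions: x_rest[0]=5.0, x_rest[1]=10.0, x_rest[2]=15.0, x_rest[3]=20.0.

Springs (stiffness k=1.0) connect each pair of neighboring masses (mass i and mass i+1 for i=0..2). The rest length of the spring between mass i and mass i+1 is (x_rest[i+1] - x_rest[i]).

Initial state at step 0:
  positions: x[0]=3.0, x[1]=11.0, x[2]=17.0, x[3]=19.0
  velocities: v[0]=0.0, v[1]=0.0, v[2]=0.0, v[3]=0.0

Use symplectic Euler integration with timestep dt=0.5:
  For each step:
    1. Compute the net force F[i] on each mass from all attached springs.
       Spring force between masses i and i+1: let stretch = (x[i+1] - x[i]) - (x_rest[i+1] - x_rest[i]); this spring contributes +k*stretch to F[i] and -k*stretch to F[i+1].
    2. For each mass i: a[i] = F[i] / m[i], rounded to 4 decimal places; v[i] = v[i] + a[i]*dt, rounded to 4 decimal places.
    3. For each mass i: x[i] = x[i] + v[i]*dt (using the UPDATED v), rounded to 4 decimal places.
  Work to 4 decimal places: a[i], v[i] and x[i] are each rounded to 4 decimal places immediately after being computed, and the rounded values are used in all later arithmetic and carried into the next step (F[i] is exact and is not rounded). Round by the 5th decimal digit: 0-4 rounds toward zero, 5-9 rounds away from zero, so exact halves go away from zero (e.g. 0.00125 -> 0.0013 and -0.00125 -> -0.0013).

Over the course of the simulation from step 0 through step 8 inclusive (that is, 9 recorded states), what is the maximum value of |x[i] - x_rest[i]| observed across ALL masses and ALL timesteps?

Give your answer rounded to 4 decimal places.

Step 0: x=[3.0000 11.0000 17.0000 19.0000] v=[0.0000 0.0000 0.0000 0.0000]
Step 1: x=[3.3750 10.5000 16.0000 19.7500] v=[0.7500 -1.0000 -2.0000 1.5000]
Step 2: x=[4.0157 9.5938 14.5625 20.8125] v=[1.2813 -1.8125 -2.8750 2.1250]
Step 3: x=[4.7287 8.5352 13.4453 21.5625] v=[1.4259 -2.1172 -2.2344 1.5000]
Step 4: x=[5.2925 7.7525 13.1299 21.5332] v=[1.1275 -1.5654 -0.6309 -0.0586]
Step 5: x=[5.5388 7.6992 13.5710 20.6531] v=[0.4925 -0.1067 0.8821 -1.7603]
Step 6: x=[5.4301 8.5737 14.3147 19.2524] v=[-0.2174 1.7490 1.4873 -2.8014]
Step 7: x=[5.0894 10.0976 14.8576 17.8673] v=[-0.6815 3.0477 1.0857 -2.7703]
Step 8: x=[4.7497 11.5594 14.9629 16.9797] v=[-0.6795 2.9236 0.2106 -1.7752]
Max displacement = 3.0203

Answer: 3.0203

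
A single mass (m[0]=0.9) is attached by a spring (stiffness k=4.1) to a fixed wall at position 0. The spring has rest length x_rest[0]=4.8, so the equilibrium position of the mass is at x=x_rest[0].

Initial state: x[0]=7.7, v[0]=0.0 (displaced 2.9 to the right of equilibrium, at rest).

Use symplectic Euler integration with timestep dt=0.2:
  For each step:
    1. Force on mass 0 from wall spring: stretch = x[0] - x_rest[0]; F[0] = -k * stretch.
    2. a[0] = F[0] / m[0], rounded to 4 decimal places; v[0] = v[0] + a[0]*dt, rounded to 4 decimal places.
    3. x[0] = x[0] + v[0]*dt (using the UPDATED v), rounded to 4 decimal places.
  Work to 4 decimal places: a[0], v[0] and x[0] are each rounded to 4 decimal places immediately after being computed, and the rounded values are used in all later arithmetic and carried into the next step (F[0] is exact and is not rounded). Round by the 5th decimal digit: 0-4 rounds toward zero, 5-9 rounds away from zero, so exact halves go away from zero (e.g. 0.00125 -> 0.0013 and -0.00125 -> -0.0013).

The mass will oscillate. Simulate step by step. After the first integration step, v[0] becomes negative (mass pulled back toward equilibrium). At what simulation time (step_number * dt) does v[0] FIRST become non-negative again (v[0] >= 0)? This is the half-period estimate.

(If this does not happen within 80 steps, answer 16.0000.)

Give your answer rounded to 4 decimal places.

Step 0: x=[7.7000] v=[0.0000]
Step 1: x=[7.1716] v=[-2.6422]
Step 2: x=[6.2110] v=[-4.8030]
Step 3: x=[4.9933] v=[-6.0886]
Step 4: x=[3.7404] v=[-6.2647]
Step 5: x=[2.6805] v=[-5.2993]
Step 6: x=[2.0069] v=[-3.3682]
Step 7: x=[1.8422] v=[-0.8234]
Step 8: x=[2.2165] v=[1.8715]
First v>=0 after going negative at step 8, time=1.6000

Answer: 1.6000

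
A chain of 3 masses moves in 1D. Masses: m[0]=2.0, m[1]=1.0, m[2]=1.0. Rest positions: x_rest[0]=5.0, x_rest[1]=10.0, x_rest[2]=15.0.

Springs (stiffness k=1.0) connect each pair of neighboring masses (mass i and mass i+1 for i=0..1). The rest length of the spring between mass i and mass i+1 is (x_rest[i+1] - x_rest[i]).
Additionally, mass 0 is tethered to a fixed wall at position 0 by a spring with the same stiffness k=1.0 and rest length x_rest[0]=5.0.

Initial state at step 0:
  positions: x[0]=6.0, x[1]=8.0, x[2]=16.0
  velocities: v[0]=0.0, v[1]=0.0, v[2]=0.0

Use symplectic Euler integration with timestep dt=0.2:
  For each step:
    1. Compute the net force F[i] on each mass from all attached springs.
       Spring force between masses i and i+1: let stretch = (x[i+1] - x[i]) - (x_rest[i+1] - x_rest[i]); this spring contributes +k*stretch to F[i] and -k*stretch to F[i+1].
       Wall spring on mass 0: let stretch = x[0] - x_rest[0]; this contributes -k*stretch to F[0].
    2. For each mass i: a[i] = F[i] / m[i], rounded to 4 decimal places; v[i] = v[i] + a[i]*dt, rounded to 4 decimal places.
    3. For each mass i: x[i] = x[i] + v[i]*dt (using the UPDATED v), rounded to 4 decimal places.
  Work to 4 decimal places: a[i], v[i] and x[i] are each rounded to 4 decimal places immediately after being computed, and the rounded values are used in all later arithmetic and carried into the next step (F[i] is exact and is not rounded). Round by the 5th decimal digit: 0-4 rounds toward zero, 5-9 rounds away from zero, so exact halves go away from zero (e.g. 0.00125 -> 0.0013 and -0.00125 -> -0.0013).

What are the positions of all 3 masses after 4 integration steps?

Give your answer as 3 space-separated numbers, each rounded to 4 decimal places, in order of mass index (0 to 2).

Step 0: x=[6.0000 8.0000 16.0000] v=[0.0000 0.0000 0.0000]
Step 1: x=[5.9200 8.2400 15.8800] v=[-0.4000 1.2000 -0.6000]
Step 2: x=[5.7680 8.6928 15.6544] v=[-0.7600 2.2640 -1.1280]
Step 3: x=[5.5591 9.3071 15.3503] v=[-1.0443 3.0714 -1.5203]
Step 4: x=[5.3140 10.0132 15.0045] v=[-1.2254 3.5304 -1.7289]

Answer: 5.3140 10.0132 15.0045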